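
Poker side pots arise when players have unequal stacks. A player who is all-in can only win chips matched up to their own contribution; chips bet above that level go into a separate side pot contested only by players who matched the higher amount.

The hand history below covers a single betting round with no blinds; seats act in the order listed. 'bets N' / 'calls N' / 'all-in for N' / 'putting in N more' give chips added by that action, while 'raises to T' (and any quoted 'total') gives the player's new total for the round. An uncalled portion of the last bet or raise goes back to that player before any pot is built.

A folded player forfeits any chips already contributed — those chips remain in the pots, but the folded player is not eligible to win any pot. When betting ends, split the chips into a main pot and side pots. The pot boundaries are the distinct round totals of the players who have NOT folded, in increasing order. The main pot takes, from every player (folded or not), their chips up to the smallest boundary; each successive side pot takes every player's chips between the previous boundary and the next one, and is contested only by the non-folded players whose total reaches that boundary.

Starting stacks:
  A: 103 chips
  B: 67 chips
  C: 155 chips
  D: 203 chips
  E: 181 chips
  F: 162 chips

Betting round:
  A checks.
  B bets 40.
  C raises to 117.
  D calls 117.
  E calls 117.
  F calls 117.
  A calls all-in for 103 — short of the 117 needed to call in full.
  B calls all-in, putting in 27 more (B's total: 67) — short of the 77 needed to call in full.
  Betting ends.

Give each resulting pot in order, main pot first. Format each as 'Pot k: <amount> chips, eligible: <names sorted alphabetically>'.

Contributions: A=103, B=67, C=117, D=117, E=117, F=117
Pot levels (distinct totals of non-folded players): 67, 103, 117
Layer 1-67: 67 each from A, B, C, D, E, F = 67*6 = 402 chips; eligible A, B, C, D, E, F
Layer 68-103: 36 each from A, C, D, E, F = 36*5 = 180 chips; eligible A, C, D, E, F
Layer 104-117: 14 each from C, D, E, F = 14*4 = 56 chips; eligible C, D, E, F

Pot 1: 402 chips, eligible: A, B, C, D, E, F
Pot 2: 180 chips, eligible: A, C, D, E, F
Pot 3: 56 chips, eligible: C, D, E, F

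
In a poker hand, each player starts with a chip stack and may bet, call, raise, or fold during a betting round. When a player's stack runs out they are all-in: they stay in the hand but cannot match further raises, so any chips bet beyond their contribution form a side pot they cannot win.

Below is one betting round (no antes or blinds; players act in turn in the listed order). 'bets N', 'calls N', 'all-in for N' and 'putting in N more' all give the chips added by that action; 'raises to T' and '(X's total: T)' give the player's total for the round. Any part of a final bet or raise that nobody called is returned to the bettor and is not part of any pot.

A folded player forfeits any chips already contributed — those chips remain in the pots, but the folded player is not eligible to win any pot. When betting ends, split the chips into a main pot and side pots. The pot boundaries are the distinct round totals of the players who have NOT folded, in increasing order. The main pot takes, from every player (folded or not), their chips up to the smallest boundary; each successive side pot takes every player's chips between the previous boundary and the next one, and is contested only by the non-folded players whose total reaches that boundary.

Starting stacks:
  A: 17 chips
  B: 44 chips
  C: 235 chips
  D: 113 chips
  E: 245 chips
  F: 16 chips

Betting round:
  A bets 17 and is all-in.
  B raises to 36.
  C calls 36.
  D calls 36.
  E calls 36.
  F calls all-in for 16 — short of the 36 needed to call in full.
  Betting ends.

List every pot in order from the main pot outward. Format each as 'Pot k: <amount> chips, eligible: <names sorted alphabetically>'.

Contributions: A=17, B=36, C=36, D=36, E=36, F=16
Pot levels (distinct totals of non-folded players): 16, 17, 36
Layer 1-16: 16 each from A, B, C, D, E, F = 16*6 = 96 chips; eligible A, B, C, D, E, F
Layer 17-17: 1 each from A, B, C, D, E = 1*5 = 5 chips; eligible A, B, C, D, E
Layer 18-36: 19 each from B, C, D, E = 19*4 = 76 chips; eligible B, C, D, E

Pot 1: 96 chips, eligible: A, B, C, D, E, F
Pot 2: 5 chips, eligible: A, B, C, D, E
Pot 3: 76 chips, eligible: B, C, D, E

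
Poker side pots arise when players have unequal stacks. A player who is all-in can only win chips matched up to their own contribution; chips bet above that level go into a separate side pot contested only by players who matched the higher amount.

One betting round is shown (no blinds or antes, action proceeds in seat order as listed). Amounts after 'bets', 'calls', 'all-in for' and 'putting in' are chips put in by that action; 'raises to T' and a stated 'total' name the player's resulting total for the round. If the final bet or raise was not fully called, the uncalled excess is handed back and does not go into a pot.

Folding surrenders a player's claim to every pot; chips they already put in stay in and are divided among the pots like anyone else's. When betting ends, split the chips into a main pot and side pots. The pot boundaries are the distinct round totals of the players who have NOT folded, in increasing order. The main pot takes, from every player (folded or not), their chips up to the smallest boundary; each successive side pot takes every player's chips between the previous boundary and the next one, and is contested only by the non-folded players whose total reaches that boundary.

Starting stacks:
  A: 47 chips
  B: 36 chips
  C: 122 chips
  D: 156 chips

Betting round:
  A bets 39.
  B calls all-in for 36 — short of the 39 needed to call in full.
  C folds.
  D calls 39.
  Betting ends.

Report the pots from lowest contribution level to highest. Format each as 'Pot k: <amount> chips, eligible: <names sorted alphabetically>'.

Pot 1: 108 chips, eligible: A, B, D
Pot 2: 6 chips, eligible: A, D

Derivation:
Contributions: A=39, B=36, D=39
Folded: C
Pot levels (distinct totals of non-folded players): 36, 39
Layer 1-36: 36 each from A, B, D = 36*3 = 108 chips; eligible A, B, D
Layer 37-39: 3 each from A, D = 3*2 = 6 chips; eligible A, D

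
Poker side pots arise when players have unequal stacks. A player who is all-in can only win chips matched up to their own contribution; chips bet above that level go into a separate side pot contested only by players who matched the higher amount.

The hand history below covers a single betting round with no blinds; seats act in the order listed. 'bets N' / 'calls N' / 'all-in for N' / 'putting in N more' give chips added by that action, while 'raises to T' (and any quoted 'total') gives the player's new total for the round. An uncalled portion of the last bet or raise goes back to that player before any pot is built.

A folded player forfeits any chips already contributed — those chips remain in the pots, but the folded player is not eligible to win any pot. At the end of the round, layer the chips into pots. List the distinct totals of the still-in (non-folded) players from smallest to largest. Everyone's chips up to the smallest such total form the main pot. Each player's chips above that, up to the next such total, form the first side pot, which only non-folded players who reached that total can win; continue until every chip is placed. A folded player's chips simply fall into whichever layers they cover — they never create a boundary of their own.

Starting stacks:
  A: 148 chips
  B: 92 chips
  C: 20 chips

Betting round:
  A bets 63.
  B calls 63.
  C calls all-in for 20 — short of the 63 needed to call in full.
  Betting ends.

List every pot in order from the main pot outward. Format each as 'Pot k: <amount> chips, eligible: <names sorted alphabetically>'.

Contributions: A=63, B=63, C=20
Pot levels (distinct totals of non-folded players): 20, 63
Layer 1-20: 20 each from A, B, C = 20*3 = 60 chips; eligible A, B, C
Layer 21-63: 43 each from A, B = 43*2 = 86 chips; eligible A, B

Pot 1: 60 chips, eligible: A, B, C
Pot 2: 86 chips, eligible: A, B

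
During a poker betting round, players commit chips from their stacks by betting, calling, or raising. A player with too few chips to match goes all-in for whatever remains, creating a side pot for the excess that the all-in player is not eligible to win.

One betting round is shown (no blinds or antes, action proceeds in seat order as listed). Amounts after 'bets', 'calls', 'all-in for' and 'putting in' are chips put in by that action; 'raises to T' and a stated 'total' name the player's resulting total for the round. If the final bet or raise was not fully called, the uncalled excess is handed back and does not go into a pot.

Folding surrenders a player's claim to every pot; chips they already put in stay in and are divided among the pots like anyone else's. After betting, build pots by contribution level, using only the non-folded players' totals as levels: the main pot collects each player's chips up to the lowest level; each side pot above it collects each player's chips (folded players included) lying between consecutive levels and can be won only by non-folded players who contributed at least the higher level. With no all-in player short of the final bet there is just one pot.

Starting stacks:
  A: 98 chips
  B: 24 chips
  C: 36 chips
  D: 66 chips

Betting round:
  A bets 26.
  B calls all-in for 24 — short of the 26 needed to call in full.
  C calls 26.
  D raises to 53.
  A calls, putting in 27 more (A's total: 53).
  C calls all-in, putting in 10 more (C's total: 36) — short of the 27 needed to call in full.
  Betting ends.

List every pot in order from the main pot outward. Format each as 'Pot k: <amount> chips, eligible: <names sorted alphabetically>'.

Contributions: A=53, B=24, C=36, D=53
Pot levels (distinct totals of non-folded players): 24, 36, 53
Layer 1-24: 24 each from A, B, C, D = 24*4 = 96 chips; eligible A, B, C, D
Layer 25-36: 12 each from A, C, D = 12*3 = 36 chips; eligible A, C, D
Layer 37-53: 17 each from A, D = 17*2 = 34 chips; eligible A, D

Pot 1: 96 chips, eligible: A, B, C, D
Pot 2: 36 chips, eligible: A, C, D
Pot 3: 34 chips, eligible: A, D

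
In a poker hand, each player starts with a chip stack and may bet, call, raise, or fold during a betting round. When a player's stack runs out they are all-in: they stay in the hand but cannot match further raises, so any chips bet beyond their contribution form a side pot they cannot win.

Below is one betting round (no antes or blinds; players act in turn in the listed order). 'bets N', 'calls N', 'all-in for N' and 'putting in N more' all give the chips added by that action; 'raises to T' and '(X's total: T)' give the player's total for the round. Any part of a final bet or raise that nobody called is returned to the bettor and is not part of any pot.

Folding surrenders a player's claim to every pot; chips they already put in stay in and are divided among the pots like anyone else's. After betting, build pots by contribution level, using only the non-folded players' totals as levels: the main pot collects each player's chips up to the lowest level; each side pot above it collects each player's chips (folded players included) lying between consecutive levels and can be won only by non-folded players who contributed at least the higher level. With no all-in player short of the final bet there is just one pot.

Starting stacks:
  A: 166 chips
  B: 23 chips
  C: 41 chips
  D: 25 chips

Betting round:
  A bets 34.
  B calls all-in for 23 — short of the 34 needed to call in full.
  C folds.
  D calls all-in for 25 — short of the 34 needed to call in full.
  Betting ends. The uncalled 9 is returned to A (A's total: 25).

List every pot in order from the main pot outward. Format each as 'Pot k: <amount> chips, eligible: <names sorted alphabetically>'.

Pot 1: 69 chips, eligible: A, B, D
Pot 2: 4 chips, eligible: A, D

Derivation:
Contributions (after 9 returned to A): A=25, B=23, D=25
Folded: C
Pot levels (distinct totals of non-folded players): 23, 25
Layer 1-23: 23 each from A, B, D = 23*3 = 69 chips; eligible A, B, D
Layer 24-25: 2 each from A, D = 2*2 = 4 chips; eligible A, D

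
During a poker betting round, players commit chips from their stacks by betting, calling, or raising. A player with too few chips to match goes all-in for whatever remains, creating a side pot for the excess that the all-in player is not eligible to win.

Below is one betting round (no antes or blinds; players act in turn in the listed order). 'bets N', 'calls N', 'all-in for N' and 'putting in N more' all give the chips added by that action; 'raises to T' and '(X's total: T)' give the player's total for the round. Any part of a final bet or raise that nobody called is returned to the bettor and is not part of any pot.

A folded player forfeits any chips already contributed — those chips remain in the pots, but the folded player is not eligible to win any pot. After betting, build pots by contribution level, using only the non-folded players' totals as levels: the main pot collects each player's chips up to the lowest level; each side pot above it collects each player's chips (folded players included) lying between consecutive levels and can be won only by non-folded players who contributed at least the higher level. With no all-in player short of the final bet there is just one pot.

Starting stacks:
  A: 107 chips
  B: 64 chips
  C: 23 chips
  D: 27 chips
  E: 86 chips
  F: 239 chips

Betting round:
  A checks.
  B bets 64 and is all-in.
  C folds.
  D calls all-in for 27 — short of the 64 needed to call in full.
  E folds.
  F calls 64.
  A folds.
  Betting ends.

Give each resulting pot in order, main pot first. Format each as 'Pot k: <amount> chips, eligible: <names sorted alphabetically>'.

Contributions: B=64, D=27, F=64
Folded: A, C, E
Pot levels (distinct totals of non-folded players): 27, 64
Layer 1-27: 27 each from B, D, F = 27*3 = 81 chips; eligible B, D, F
Layer 28-64: 37 each from B, F = 37*2 = 74 chips; eligible B, F

Pot 1: 81 chips, eligible: B, D, F
Pot 2: 74 chips, eligible: B, F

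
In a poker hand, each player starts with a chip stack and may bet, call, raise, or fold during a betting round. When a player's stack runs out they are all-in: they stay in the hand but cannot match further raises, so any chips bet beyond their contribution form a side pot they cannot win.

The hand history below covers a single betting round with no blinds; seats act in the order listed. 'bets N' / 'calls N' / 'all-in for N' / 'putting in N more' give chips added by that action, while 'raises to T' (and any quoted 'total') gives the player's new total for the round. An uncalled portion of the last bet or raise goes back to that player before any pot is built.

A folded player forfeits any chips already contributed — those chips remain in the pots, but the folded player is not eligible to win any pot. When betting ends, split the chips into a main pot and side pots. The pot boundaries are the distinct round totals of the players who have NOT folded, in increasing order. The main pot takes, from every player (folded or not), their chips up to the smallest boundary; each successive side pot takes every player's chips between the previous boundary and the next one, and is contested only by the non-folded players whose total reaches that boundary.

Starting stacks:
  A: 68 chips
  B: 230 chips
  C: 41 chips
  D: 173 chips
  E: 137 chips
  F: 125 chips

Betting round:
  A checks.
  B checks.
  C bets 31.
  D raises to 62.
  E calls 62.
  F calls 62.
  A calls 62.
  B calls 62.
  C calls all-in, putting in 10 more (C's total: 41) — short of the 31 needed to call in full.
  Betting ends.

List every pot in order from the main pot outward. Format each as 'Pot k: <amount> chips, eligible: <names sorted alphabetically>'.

Pot 1: 246 chips, eligible: A, B, C, D, E, F
Pot 2: 105 chips, eligible: A, B, D, E, F

Derivation:
Contributions: A=62, B=62, C=41, D=62, E=62, F=62
Pot levels (distinct totals of non-folded players): 41, 62
Layer 1-41: 41 each from A, B, C, D, E, F = 41*6 = 246 chips; eligible A, B, C, D, E, F
Layer 42-62: 21 each from A, B, D, E, F = 21*5 = 105 chips; eligible A, B, D, E, F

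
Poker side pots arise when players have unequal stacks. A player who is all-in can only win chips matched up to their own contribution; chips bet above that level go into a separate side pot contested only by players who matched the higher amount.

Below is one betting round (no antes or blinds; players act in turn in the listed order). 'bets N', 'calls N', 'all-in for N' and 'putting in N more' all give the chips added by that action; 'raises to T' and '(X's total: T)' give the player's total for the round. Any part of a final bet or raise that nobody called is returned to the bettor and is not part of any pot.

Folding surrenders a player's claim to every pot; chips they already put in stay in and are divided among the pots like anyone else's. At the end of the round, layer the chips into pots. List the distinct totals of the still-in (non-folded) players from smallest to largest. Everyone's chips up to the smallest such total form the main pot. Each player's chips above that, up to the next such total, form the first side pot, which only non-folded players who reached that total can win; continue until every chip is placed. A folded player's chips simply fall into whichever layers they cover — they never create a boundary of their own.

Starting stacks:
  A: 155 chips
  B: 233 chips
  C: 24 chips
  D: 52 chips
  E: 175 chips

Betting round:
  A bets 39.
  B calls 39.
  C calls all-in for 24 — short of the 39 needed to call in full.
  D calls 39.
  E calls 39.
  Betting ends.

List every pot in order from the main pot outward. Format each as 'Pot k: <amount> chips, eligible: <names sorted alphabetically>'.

Pot 1: 120 chips, eligible: A, B, C, D, E
Pot 2: 60 chips, eligible: A, B, D, E

Derivation:
Contributions: A=39, B=39, C=24, D=39, E=39
Pot levels (distinct totals of non-folded players): 24, 39
Layer 1-24: 24 each from A, B, C, D, E = 24*5 = 120 chips; eligible A, B, C, D, E
Layer 25-39: 15 each from A, B, D, E = 15*4 = 60 chips; eligible A, B, D, E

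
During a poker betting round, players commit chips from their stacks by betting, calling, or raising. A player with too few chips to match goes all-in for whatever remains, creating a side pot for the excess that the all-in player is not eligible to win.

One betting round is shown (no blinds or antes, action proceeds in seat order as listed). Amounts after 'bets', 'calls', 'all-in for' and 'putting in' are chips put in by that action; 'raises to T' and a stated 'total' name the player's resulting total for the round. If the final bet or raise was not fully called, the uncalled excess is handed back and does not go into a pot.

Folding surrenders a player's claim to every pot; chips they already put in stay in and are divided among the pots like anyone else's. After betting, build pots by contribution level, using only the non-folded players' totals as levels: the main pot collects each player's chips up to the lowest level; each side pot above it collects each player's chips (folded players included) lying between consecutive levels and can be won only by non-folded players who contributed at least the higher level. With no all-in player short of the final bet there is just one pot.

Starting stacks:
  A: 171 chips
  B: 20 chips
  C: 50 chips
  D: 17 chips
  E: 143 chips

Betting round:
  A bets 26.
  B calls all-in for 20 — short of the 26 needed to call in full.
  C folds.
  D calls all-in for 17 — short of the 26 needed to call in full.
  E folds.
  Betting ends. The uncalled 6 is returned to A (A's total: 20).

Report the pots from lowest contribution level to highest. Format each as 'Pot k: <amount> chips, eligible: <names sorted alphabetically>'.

Pot 1: 51 chips, eligible: A, B, D
Pot 2: 6 chips, eligible: A, B

Derivation:
Contributions (after 6 returned to A): A=20, B=20, D=17
Folded: C, E
Pot levels (distinct totals of non-folded players): 17, 20
Layer 1-17: 17 each from A, B, D = 17*3 = 51 chips; eligible A, B, D
Layer 18-20: 3 each from A, B = 3*2 = 6 chips; eligible A, B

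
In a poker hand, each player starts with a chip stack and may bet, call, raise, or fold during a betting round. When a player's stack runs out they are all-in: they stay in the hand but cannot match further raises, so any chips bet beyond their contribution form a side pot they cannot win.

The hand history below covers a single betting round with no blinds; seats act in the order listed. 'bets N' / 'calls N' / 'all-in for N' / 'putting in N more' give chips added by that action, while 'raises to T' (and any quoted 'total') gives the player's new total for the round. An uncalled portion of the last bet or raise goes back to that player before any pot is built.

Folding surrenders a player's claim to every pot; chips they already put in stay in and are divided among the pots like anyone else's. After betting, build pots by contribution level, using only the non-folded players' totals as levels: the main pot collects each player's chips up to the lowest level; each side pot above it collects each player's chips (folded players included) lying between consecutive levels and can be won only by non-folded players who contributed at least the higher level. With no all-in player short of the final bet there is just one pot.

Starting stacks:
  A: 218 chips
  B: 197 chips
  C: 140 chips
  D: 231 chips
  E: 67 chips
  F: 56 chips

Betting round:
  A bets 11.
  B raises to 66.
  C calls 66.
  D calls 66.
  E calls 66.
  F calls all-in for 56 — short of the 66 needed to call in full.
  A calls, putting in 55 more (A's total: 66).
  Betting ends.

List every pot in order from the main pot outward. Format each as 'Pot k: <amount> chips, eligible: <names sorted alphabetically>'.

Pot 1: 336 chips, eligible: A, B, C, D, E, F
Pot 2: 50 chips, eligible: A, B, C, D, E

Derivation:
Contributions: A=66, B=66, C=66, D=66, E=66, F=56
Pot levels (distinct totals of non-folded players): 56, 66
Layer 1-56: 56 each from A, B, C, D, E, F = 56*6 = 336 chips; eligible A, B, C, D, E, F
Layer 57-66: 10 each from A, B, C, D, E = 10*5 = 50 chips; eligible A, B, C, D, E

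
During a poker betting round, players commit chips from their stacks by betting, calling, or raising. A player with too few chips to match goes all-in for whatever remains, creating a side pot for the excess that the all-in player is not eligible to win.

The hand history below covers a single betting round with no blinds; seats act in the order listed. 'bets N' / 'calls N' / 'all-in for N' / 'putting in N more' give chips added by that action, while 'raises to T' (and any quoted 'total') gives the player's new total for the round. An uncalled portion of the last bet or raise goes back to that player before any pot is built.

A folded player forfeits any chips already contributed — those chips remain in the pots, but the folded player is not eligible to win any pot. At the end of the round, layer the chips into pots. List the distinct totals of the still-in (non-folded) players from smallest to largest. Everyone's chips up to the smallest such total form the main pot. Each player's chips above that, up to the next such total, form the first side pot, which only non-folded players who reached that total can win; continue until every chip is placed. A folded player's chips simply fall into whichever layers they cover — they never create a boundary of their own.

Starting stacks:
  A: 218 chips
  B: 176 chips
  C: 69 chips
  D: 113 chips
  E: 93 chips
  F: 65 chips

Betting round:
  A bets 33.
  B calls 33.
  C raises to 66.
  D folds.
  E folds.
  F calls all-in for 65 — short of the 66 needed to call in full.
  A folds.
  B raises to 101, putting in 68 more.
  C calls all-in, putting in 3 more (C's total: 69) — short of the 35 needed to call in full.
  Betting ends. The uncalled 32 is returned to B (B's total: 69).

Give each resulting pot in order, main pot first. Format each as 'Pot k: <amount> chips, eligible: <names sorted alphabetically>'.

Pot 1: 228 chips, eligible: B, C, F
Pot 2: 8 chips, eligible: B, C

Derivation:
Contributions (after 32 returned to B): A=33, B=69, C=69, F=65
Folded: A, D, E
Pot levels (distinct totals of non-folded players): 65, 69
Layer 1-65: A 33 + B 65 + C 65 + F 65 = 228 chips; eligible B, C, F
Layer 66-69: 4 each from B, C = 4*2 = 8 chips; eligible B, C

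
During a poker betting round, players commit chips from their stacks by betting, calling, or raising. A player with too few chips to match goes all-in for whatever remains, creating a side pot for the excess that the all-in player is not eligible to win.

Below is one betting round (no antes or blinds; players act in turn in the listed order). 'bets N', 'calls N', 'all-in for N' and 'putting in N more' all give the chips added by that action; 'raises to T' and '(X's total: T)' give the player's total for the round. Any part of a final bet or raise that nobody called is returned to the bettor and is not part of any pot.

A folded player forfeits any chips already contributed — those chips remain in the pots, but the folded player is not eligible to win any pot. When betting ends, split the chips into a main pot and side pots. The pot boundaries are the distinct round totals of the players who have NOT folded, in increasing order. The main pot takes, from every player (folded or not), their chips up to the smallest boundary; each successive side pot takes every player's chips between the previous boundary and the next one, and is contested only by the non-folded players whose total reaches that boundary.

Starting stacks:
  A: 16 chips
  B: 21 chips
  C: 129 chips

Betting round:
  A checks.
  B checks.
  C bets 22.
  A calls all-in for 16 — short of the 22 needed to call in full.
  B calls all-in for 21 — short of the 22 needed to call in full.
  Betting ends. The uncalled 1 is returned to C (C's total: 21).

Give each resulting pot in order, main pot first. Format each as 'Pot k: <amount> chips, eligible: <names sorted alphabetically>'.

Contributions (after 1 returned to C): A=16, B=21, C=21
Pot levels (distinct totals of non-folded players): 16, 21
Layer 1-16: 16 each from A, B, C = 16*3 = 48 chips; eligible A, B, C
Layer 17-21: 5 each from B, C = 5*2 = 10 chips; eligible B, C

Pot 1: 48 chips, eligible: A, B, C
Pot 2: 10 chips, eligible: B, C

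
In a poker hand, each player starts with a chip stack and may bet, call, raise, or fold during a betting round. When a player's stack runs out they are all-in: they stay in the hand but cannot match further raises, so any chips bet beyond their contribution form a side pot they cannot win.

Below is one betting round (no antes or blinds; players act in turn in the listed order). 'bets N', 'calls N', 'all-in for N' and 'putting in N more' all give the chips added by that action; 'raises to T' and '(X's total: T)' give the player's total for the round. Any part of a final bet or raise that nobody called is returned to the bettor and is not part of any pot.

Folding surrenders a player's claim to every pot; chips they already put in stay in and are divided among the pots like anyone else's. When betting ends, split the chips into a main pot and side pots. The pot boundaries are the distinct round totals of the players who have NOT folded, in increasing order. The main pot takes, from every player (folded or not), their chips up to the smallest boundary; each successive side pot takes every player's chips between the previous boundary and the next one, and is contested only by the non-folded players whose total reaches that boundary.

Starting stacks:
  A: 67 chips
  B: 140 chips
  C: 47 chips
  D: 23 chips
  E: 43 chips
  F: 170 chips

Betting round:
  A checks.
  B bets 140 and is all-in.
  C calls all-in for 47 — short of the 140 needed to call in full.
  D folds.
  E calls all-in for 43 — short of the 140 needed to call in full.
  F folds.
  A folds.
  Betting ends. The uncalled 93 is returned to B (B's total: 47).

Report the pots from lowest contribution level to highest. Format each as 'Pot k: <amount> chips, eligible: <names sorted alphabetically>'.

Pot 1: 129 chips, eligible: B, C, E
Pot 2: 8 chips, eligible: B, C

Derivation:
Contributions (after 93 returned to B): B=47, C=47, E=43
Folded: A, D, F
Pot levels (distinct totals of non-folded players): 43, 47
Layer 1-43: 43 each from B, C, E = 43*3 = 129 chips; eligible B, C, E
Layer 44-47: 4 each from B, C = 4*2 = 8 chips; eligible B, C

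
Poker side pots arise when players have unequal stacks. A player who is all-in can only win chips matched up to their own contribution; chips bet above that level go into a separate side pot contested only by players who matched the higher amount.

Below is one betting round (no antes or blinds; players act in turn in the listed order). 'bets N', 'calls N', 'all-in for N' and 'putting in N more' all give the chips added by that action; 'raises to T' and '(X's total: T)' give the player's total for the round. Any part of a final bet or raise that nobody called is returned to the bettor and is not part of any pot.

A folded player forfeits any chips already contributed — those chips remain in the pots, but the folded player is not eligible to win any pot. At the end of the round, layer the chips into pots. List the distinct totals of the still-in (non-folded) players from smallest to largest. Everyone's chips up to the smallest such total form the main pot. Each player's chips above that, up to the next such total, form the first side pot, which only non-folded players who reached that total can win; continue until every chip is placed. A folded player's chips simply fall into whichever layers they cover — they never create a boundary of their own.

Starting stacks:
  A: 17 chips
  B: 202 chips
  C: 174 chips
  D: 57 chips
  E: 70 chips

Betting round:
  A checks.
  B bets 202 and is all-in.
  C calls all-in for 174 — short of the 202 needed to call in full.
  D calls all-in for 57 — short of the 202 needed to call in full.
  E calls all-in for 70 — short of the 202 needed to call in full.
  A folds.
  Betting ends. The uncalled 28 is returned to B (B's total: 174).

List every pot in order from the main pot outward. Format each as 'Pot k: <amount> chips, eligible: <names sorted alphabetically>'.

Contributions (after 28 returned to B): B=174, C=174, D=57, E=70
Folded: A
Pot levels (distinct totals of non-folded players): 57, 70, 174
Layer 1-57: 57 each from B, C, D, E = 57*4 = 228 chips; eligible B, C, D, E
Layer 58-70: 13 each from B, C, E = 13*3 = 39 chips; eligible B, C, E
Layer 71-174: 104 each from B, C = 104*2 = 208 chips; eligible B, C

Pot 1: 228 chips, eligible: B, C, D, E
Pot 2: 39 chips, eligible: B, C, E
Pot 3: 208 chips, eligible: B, C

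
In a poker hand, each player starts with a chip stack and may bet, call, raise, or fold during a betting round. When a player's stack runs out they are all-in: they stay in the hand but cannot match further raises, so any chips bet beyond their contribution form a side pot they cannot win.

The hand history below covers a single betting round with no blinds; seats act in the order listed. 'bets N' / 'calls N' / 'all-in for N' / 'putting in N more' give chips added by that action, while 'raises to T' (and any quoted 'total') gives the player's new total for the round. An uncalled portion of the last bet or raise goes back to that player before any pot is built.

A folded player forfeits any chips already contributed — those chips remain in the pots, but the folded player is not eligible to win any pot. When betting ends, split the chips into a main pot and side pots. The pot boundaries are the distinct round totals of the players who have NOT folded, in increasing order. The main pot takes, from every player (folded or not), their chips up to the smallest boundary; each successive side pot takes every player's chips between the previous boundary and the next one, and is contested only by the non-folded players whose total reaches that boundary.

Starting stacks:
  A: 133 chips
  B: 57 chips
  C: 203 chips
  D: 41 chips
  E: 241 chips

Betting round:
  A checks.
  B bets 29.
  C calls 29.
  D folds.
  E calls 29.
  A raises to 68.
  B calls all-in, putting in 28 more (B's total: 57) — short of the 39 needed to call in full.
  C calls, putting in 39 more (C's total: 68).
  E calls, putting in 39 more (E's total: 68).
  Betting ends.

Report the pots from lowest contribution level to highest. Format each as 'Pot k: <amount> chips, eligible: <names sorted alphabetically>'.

Pot 1: 228 chips, eligible: A, B, C, E
Pot 2: 33 chips, eligible: A, C, E

Derivation:
Contributions: A=68, B=57, C=68, E=68
Folded: D
Pot levels (distinct totals of non-folded players): 57, 68
Layer 1-57: 57 each from A, B, C, E = 57*4 = 228 chips; eligible A, B, C, E
Layer 58-68: 11 each from A, C, E = 11*3 = 33 chips; eligible A, C, E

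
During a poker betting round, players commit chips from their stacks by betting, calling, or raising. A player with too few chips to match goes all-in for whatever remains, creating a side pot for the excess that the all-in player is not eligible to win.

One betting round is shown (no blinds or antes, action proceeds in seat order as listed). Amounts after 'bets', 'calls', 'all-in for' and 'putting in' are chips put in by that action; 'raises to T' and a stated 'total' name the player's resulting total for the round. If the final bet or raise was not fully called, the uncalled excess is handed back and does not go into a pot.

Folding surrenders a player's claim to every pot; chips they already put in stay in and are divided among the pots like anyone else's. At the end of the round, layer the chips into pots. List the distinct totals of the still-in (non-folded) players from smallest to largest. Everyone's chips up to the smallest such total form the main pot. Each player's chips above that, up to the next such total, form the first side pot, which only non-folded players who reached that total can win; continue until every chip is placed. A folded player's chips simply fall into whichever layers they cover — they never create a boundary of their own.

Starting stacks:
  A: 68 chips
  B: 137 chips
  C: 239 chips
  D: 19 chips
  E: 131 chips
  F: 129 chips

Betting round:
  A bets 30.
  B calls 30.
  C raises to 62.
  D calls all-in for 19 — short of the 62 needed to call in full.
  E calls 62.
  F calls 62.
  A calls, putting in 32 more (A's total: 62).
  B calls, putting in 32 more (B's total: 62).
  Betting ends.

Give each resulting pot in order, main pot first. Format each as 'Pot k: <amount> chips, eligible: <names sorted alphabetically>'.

Pot 1: 114 chips, eligible: A, B, C, D, E, F
Pot 2: 215 chips, eligible: A, B, C, E, F

Derivation:
Contributions: A=62, B=62, C=62, D=19, E=62, F=62
Pot levels (distinct totals of non-folded players): 19, 62
Layer 1-19: 19 each from A, B, C, D, E, F = 19*6 = 114 chips; eligible A, B, C, D, E, F
Layer 20-62: 43 each from A, B, C, E, F = 43*5 = 215 chips; eligible A, B, C, E, F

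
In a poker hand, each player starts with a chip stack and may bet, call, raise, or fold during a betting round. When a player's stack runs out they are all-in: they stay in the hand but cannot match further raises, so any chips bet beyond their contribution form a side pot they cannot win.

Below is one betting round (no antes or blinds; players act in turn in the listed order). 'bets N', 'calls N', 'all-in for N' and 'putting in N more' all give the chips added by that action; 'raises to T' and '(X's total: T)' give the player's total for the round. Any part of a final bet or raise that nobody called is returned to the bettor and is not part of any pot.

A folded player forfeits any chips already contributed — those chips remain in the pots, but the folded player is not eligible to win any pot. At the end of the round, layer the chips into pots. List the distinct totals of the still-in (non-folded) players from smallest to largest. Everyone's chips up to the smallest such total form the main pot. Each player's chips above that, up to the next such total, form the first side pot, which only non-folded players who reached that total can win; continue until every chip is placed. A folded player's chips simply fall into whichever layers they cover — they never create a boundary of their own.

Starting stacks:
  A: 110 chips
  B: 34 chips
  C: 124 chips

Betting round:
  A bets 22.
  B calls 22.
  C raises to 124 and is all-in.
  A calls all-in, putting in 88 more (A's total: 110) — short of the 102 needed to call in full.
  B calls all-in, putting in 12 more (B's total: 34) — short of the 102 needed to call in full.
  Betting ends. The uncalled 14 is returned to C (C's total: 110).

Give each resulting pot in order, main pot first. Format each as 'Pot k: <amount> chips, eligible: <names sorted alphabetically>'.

Contributions (after 14 returned to C): A=110, B=34, C=110
Pot levels (distinct totals of non-folded players): 34, 110
Layer 1-34: 34 each from A, B, C = 34*3 = 102 chips; eligible A, B, C
Layer 35-110: 76 each from A, C = 76*2 = 152 chips; eligible A, C

Pot 1: 102 chips, eligible: A, B, C
Pot 2: 152 chips, eligible: A, C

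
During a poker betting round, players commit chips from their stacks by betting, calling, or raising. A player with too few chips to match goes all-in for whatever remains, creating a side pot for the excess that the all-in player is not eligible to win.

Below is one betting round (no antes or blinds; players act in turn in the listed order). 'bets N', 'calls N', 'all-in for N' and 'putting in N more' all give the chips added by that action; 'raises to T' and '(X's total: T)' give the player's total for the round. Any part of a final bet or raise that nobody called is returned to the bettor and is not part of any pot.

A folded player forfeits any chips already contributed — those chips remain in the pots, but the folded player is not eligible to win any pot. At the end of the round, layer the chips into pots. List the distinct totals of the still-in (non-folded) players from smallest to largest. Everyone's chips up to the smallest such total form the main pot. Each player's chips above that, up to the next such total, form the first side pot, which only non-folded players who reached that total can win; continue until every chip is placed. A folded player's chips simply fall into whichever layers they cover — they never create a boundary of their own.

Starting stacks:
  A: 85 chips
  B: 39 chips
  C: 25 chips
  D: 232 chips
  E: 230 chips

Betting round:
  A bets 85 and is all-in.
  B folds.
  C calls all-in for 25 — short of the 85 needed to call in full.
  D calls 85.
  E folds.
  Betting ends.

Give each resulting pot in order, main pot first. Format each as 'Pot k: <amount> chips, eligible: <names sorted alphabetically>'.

Pot 1: 75 chips, eligible: A, C, D
Pot 2: 120 chips, eligible: A, D

Derivation:
Contributions: A=85, C=25, D=85
Folded: B, E
Pot levels (distinct totals of non-folded players): 25, 85
Layer 1-25: 25 each from A, C, D = 25*3 = 75 chips; eligible A, C, D
Layer 26-85: 60 each from A, D = 60*2 = 120 chips; eligible A, D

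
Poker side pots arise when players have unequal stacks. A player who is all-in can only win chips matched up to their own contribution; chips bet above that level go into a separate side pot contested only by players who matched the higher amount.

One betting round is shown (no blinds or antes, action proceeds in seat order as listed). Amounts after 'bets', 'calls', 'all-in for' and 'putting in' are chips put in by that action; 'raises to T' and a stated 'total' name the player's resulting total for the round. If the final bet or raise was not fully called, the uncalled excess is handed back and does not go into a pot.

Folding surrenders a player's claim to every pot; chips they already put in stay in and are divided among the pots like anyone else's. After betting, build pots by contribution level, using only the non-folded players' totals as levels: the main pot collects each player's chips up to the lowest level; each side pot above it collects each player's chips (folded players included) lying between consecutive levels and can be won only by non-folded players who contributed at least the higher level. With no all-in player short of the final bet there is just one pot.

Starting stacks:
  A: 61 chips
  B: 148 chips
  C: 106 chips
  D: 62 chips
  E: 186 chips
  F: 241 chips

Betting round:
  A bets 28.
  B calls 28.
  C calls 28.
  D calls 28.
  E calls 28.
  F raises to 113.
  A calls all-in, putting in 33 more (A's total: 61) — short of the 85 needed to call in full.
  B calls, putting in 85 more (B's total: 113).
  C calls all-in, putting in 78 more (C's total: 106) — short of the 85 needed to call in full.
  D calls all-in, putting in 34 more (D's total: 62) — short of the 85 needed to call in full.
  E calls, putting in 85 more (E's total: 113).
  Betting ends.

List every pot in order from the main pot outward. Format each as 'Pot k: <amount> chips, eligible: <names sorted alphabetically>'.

Pot 1: 366 chips, eligible: A, B, C, D, E, F
Pot 2: 5 chips, eligible: B, C, D, E, F
Pot 3: 176 chips, eligible: B, C, E, F
Pot 4: 21 chips, eligible: B, E, F

Derivation:
Contributions: A=61, B=113, C=106, D=62, E=113, F=113
Pot levels (distinct totals of non-folded players): 61, 62, 106, 113
Layer 1-61: 61 each from A, B, C, D, E, F = 61*6 = 366 chips; eligible A, B, C, D, E, F
Layer 62-62: 1 each from B, C, D, E, F = 1*5 = 5 chips; eligible B, C, D, E, F
Layer 63-106: 44 each from B, C, E, F = 44*4 = 176 chips; eligible B, C, E, F
Layer 107-113: 7 each from B, E, F = 7*3 = 21 chips; eligible B, E, F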